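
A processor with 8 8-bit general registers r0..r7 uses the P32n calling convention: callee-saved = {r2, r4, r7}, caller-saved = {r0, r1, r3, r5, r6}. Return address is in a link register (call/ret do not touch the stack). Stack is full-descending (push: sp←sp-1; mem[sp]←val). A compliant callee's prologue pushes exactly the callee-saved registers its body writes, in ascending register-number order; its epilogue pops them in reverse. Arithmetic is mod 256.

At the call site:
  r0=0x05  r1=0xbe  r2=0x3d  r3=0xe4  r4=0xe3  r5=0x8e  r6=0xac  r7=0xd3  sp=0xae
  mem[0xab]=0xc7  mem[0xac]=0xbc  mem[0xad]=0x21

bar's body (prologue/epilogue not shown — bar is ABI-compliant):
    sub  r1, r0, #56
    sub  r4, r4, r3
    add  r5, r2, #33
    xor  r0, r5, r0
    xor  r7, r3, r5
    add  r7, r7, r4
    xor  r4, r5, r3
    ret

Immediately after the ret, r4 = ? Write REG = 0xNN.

prologue: push r4 → mem[0xad]=0xe3, sp=0xad
prologue: push r7 → mem[0xac]=0xd3, sp=0xac
body[0] sub  r1, r0, #56 → r1=0xcd
body[1] sub  r4, r4, r3 → r4=0xff
body[2] add  r5, r2, #33 → r5=0x5e
body[3] xor  r0, r5, r0 → r0=0x5b
body[4] xor  r7, r3, r5 → r7=0xba
body[5] add  r7, r7, r4 → r7=0xb9
body[6] xor  r4, r5, r3 → r4=0xba
epilogue: pop r7=0xd3, sp=0xad
epilogue: pop r4=0xe3, sp=0xae
r4 is callee-saved → restored

REG = 0xe3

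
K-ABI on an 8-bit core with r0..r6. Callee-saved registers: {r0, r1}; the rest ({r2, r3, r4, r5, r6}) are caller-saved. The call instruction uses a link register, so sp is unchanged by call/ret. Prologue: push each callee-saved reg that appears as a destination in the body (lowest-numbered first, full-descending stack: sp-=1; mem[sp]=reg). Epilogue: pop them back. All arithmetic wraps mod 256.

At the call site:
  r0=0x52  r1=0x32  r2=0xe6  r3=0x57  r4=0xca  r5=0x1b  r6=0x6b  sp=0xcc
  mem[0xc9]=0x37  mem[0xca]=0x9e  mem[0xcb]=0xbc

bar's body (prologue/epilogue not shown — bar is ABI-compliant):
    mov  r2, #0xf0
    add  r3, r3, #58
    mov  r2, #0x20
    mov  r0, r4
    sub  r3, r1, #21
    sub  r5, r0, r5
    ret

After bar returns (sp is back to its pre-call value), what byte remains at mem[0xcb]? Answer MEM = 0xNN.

MEM = 0x52

prologue: push r0 -> mem[0xcb]=0x52, sp=0xcb
body[0] mov  r2, #0xf0 -> r2=0xf0
body[1] add  r3, r3, #58 -> r3=0x91
body[2] mov  r2, #0x20 -> r2=0x20
body[3] mov  r0, r4 -> r0=0xca
body[4] sub  r3, r1, #21 -> r3=0x1d
body[5] sub  r5, r0, r5 -> r5=0xaf
epilogue: pop r0=0x52, sp=0xcc
prologue pushed ['r0'] at ['0xcb']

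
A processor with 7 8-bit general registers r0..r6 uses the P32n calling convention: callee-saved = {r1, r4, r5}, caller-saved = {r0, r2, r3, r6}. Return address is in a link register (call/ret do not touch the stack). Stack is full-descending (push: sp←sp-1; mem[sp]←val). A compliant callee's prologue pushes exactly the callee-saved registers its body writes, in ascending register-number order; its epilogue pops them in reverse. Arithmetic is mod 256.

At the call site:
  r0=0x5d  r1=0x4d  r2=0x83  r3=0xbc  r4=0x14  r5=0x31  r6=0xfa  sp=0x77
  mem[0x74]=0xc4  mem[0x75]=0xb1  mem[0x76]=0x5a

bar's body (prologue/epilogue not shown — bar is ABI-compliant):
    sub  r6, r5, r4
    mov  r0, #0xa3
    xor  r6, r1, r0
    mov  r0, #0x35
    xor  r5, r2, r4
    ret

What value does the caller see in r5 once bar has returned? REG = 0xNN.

prologue: push r5 → mem[0x76]=0x31, sp=0x76
body[0] sub  r6, r5, r4 → r6=0x1d
body[1] mov  r0, #0xa3 → r0=0xa3
body[2] xor  r6, r1, r0 → r6=0xee
body[3] mov  r0, #0x35 → r0=0x35
body[4] xor  r5, r2, r4 → r5=0x97
epilogue: pop r5=0x31, sp=0x77
r5 is callee-saved → restored

REG = 0x31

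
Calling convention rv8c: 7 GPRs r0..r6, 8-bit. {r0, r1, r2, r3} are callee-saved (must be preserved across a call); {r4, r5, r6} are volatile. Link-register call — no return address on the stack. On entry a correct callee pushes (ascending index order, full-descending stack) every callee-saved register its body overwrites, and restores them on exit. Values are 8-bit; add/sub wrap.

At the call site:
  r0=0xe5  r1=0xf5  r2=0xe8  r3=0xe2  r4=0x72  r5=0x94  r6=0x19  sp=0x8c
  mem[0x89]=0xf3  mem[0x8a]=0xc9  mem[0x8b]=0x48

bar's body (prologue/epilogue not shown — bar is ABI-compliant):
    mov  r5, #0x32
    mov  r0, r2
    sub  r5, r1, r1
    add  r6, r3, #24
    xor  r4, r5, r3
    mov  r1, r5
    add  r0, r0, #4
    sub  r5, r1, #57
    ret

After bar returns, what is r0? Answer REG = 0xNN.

prologue: push r0 -> mem[0x8b]=0xe5, sp=0x8b
prologue: push r1 -> mem[0x8a]=0xf5, sp=0x8a
body[0] mov  r5, #0x32 -> r5=0x32
body[1] mov  r0, r2 -> r0=0xe8
body[2] sub  r5, r1, r1 -> r5=0x00
body[3] add  r6, r3, #24 -> r6=0xfa
body[4] xor  r4, r5, r3 -> r4=0xe2
body[5] mov  r1, r5 -> r1=0x00
body[6] add  r0, r0, #4 -> r0=0xec
body[7] sub  r5, r1, #57 -> r5=0xc7
epilogue: pop r1=0xf5, sp=0x8b
epilogue: pop r0=0xe5, sp=0x8c
r0 is callee-saved -> restored

REG = 0xe5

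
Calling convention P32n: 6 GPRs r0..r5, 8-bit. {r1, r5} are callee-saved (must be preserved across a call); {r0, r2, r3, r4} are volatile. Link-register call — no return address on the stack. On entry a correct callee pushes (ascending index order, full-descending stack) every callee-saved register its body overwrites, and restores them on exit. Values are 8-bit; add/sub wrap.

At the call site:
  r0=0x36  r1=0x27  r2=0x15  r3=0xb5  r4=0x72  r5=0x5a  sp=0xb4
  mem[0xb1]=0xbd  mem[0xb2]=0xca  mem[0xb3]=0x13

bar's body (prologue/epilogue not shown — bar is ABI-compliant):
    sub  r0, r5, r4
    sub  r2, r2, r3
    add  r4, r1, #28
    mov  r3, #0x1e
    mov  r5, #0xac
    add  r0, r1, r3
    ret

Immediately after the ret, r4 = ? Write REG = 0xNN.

prologue: push r5 → mem[0xb3]=0x5a, sp=0xb3
body[0] sub  r0, r5, r4 → r0=0xe8
body[1] sub  r2, r2, r3 → r2=0x60
body[2] add  r4, r1, #28 → r4=0x43
body[3] mov  r3, #0x1e → r3=0x1e
body[4] mov  r5, #0xac → r5=0xac
body[5] add  r0, r1, r3 → r0=0x45
epilogue: pop r5=0x5a, sp=0xb4
r4 is caller-saved → body value

REG = 0x43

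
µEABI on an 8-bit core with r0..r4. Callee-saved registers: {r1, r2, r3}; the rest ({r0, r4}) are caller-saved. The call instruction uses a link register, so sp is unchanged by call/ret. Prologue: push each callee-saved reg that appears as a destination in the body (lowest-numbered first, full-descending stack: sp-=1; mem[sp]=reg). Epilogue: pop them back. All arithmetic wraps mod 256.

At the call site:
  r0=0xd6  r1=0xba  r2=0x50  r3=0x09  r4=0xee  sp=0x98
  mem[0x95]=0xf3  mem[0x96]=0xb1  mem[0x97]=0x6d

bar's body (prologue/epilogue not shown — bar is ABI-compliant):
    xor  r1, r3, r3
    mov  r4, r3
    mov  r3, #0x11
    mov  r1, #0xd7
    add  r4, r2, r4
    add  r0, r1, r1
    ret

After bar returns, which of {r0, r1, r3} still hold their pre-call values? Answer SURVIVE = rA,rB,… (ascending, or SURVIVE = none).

prologue: push r1 → mem[0x97]=0xba, sp=0x97
prologue: push r3 → mem[0x96]=0x09, sp=0x96
body[0] xor  r1, r3, r3 → r1=0x00
body[1] mov  r4, r3 → r4=0x09
body[2] mov  r3, #0x11 → r3=0x11
body[3] mov  r1, #0xd7 → r1=0xd7
body[4] add  r4, r2, r4 → r4=0x59
body[5] add  r0, r1, r1 → r0=0xae
epilogue: pop r3=0x09, sp=0x97
epilogue: pop r1=0xba, sp=0x98
r0: caller-saved, written=True
r1: callee-saved, written=True
r3: callee-saved, written=True

SURVIVE = r1,r3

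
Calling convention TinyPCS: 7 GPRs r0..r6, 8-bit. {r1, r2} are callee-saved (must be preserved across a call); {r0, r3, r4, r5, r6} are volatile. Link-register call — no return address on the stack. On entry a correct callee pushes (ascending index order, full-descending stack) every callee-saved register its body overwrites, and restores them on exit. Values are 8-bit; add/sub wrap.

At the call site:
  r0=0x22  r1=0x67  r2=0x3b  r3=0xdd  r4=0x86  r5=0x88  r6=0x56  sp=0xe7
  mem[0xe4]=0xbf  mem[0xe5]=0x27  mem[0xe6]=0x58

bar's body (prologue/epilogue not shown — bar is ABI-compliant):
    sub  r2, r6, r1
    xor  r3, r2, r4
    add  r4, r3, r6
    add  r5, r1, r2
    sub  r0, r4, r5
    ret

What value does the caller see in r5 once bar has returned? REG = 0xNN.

prologue: push r2 -> mem[0xe6]=0x3b, sp=0xe6
body[0] sub  r2, r6, r1 -> r2=0xef
body[1] xor  r3, r2, r4 -> r3=0x69
body[2] add  r4, r3, r6 -> r4=0xbf
body[3] add  r5, r1, r2 -> r5=0x56
body[4] sub  r0, r4, r5 -> r0=0x69
epilogue: pop r2=0x3b, sp=0xe7
r5 is caller-saved -> body value

REG = 0x56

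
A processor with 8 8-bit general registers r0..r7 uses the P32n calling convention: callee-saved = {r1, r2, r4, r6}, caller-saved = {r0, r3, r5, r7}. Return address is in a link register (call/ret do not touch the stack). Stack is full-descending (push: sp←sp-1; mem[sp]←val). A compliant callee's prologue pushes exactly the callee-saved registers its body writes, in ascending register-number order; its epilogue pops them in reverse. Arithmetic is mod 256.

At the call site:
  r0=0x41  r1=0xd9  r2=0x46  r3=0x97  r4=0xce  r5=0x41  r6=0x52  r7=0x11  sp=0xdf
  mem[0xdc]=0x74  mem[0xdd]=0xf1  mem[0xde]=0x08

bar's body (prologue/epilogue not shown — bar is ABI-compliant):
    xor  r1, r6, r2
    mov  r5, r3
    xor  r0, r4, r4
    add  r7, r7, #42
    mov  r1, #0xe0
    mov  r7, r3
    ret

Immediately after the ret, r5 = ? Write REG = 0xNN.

REG = 0x97

prologue: push r1 → mem[0xde]=0xd9, sp=0xde
body[0] xor  r1, r6, r2 → r1=0x14
body[1] mov  r5, r3 → r5=0x97
body[2] xor  r0, r4, r4 → r0=0x00
body[3] add  r7, r7, #42 → r7=0x3b
body[4] mov  r1, #0xe0 → r1=0xe0
body[5] mov  r7, r3 → r7=0x97
epilogue: pop r1=0xd9, sp=0xdf
r5 is caller-saved → body value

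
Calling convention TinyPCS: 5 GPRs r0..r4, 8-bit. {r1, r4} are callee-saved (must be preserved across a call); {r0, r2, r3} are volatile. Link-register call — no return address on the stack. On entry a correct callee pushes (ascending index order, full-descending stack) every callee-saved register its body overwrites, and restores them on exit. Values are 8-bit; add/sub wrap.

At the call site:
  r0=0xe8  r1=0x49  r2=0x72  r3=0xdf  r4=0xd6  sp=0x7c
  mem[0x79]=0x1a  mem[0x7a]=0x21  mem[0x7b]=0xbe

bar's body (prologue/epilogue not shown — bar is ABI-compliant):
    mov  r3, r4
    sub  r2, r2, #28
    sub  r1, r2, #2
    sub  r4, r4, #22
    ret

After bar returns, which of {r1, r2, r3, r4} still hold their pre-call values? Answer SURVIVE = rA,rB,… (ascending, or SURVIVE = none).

prologue: push r1 -> mem[0x7b]=0x49, sp=0x7b
prologue: push r4 -> mem[0x7a]=0xd6, sp=0x7a
body[0] mov  r3, r4 -> r3=0xd6
body[1] sub  r2, r2, #28 -> r2=0x56
body[2] sub  r1, r2, #2 -> r1=0x54
body[3] sub  r4, r4, #22 -> r4=0xc0
epilogue: pop r4=0xd6, sp=0x7b
epilogue: pop r1=0x49, sp=0x7c
r1: callee-saved, written=True
r2: caller-saved, written=True
r3: caller-saved, written=True
r4: callee-saved, written=True

SURVIVE = r1,r4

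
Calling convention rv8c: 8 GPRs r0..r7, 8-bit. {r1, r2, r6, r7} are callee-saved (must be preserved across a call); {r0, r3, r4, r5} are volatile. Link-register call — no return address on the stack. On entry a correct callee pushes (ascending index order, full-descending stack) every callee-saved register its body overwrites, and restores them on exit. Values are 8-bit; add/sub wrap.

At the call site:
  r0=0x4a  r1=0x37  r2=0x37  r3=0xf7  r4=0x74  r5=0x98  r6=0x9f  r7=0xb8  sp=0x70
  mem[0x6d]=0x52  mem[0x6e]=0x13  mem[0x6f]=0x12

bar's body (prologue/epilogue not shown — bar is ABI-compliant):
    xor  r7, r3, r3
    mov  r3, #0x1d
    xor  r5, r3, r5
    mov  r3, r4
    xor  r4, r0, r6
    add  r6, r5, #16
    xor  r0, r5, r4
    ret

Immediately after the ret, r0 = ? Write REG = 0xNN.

prologue: push r6 -> mem[0x6f]=0x9f, sp=0x6f
prologue: push r7 -> mem[0x6e]=0xb8, sp=0x6e
body[0] xor  r7, r3, r3 -> r7=0x00
body[1] mov  r3, #0x1d -> r3=0x1d
body[2] xor  r5, r3, r5 -> r5=0x85
body[3] mov  r3, r4 -> r3=0x74
body[4] xor  r4, r0, r6 -> r4=0xd5
body[5] add  r6, r5, #16 -> r6=0x95
body[6] xor  r0, r5, r4 -> r0=0x50
epilogue: pop r7=0xb8, sp=0x6f
epilogue: pop r6=0x9f, sp=0x70
r0 is caller-saved -> body value

REG = 0x50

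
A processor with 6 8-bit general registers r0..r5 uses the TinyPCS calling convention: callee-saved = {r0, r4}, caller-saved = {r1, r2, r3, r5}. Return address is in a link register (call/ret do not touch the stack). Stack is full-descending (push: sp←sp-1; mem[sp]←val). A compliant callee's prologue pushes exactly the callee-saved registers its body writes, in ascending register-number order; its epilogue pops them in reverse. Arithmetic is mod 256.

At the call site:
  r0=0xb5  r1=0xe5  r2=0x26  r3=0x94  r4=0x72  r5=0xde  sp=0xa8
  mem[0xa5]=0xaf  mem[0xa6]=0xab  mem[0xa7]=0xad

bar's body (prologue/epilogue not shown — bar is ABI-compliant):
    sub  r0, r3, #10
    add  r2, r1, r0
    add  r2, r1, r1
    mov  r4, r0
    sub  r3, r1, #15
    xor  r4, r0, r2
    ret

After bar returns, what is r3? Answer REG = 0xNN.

REG = 0xd6

prologue: push r0 → mem[0xa7]=0xb5, sp=0xa7
prologue: push r4 → mem[0xa6]=0x72, sp=0xa6
body[0] sub  r0, r3, #10 → r0=0x8a
body[1] add  r2, r1, r0 → r2=0x6f
body[2] add  r2, r1, r1 → r2=0xca
body[3] mov  r4, r0 → r4=0x8a
body[4] sub  r3, r1, #15 → r3=0xd6
body[5] xor  r4, r0, r2 → r4=0x40
epilogue: pop r4=0x72, sp=0xa7
epilogue: pop r0=0xb5, sp=0xa8
r3 is caller-saved → body value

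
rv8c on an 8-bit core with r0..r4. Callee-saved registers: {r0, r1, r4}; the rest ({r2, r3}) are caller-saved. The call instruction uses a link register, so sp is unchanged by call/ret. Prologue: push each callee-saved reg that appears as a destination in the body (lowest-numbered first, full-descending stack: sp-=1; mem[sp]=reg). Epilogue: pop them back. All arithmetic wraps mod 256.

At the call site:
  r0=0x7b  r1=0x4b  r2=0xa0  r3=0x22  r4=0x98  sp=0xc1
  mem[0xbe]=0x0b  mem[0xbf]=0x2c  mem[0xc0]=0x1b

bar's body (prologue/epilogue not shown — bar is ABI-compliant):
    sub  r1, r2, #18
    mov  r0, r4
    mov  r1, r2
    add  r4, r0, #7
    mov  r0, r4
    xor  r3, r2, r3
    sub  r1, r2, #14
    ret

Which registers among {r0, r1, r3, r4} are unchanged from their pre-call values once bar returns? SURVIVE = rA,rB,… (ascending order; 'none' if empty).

SURVIVE = r0,r1,r4

prologue: push r0 -> mem[0xc0]=0x7b, sp=0xc0
prologue: push r1 -> mem[0xbf]=0x4b, sp=0xbf
prologue: push r4 -> mem[0xbe]=0x98, sp=0xbe
body[0] sub  r1, r2, #18 -> r1=0x8e
body[1] mov  r0, r4 -> r0=0x98
body[2] mov  r1, r2 -> r1=0xa0
body[3] add  r4, r0, #7 -> r4=0x9f
body[4] mov  r0, r4 -> r0=0x9f
body[5] xor  r3, r2, r3 -> r3=0x82
body[6] sub  r1, r2, #14 -> r1=0x92
epilogue: pop r4=0x98, sp=0xbf
epilogue: pop r1=0x4b, sp=0xc0
epilogue: pop r0=0x7b, sp=0xc1
r0: callee-saved, written=True
r1: callee-saved, written=True
r3: caller-saved, written=True
r4: callee-saved, written=True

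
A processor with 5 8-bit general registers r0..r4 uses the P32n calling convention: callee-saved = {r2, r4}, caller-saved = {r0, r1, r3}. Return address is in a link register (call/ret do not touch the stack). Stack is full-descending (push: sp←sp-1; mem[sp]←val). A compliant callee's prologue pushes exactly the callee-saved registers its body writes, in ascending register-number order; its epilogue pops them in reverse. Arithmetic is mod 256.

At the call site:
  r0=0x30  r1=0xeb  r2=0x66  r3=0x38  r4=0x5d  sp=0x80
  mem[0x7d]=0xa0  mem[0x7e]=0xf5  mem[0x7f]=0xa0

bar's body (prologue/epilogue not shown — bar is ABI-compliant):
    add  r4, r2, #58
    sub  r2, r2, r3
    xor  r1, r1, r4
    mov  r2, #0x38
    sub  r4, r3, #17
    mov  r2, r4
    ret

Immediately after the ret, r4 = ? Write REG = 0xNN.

prologue: push r2 → mem[0x7f]=0x66, sp=0x7f
prologue: push r4 → mem[0x7e]=0x5d, sp=0x7e
body[0] add  r4, r2, #58 → r4=0xa0
body[1] sub  r2, r2, r3 → r2=0x2e
body[2] xor  r1, r1, r4 → r1=0x4b
body[3] mov  r2, #0x38 → r2=0x38
body[4] sub  r4, r3, #17 → r4=0x27
body[5] mov  r2, r4 → r2=0x27
epilogue: pop r4=0x5d, sp=0x7f
epilogue: pop r2=0x66, sp=0x80
r4 is callee-saved → restored

REG = 0x5d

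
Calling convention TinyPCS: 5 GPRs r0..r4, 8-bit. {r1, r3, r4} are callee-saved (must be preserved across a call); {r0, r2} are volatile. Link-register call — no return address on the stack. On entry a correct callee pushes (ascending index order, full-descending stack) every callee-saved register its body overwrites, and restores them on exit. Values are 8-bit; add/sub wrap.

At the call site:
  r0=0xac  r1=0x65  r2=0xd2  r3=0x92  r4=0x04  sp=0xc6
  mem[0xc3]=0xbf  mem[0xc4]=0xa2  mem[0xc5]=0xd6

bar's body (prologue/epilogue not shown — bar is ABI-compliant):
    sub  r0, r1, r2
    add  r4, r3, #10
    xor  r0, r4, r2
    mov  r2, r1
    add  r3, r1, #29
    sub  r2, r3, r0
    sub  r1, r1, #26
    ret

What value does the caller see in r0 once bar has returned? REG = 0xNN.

prologue: push r1 → mem[0xc5]=0x65, sp=0xc5
prologue: push r3 → mem[0xc4]=0x92, sp=0xc4
prologue: push r4 → mem[0xc3]=0x04, sp=0xc3
body[0] sub  r0, r1, r2 → r0=0x93
body[1] add  r4, r3, #10 → r4=0x9c
body[2] xor  r0, r4, r2 → r0=0x4e
body[3] mov  r2, r1 → r2=0x65
body[4] add  r3, r1, #29 → r3=0x82
body[5] sub  r2, r3, r0 → r2=0x34
body[6] sub  r1, r1, #26 → r1=0x4b
epilogue: pop r4=0x04, sp=0xc4
epilogue: pop r3=0x92, sp=0xc5
epilogue: pop r1=0x65, sp=0xc6
r0 is caller-saved → body value

REG = 0x4e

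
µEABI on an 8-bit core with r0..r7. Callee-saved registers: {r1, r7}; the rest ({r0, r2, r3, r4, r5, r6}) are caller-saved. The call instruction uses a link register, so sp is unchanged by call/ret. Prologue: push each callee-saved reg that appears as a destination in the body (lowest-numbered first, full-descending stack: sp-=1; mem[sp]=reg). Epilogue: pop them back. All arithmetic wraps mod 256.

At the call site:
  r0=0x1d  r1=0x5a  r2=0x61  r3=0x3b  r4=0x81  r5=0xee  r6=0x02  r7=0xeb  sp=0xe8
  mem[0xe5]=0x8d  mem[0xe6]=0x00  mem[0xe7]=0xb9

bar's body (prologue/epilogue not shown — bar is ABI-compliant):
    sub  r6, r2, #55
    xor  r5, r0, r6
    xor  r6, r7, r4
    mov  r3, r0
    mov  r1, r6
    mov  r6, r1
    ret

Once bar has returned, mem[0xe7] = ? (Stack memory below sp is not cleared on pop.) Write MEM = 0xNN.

prologue: push r1 -> mem[0xe7]=0x5a, sp=0xe7
body[0] sub  r6, r2, #55 -> r6=0x2a
body[1] xor  r5, r0, r6 -> r5=0x37
body[2] xor  r6, r7, r4 -> r6=0x6a
body[3] mov  r3, r0 -> r3=0x1d
body[4] mov  r1, r6 -> r1=0x6a
body[5] mov  r6, r1 -> r6=0x6a
epilogue: pop r1=0x5a, sp=0xe8
prologue pushed ['r1'] at ['0xe7']

MEM = 0x5a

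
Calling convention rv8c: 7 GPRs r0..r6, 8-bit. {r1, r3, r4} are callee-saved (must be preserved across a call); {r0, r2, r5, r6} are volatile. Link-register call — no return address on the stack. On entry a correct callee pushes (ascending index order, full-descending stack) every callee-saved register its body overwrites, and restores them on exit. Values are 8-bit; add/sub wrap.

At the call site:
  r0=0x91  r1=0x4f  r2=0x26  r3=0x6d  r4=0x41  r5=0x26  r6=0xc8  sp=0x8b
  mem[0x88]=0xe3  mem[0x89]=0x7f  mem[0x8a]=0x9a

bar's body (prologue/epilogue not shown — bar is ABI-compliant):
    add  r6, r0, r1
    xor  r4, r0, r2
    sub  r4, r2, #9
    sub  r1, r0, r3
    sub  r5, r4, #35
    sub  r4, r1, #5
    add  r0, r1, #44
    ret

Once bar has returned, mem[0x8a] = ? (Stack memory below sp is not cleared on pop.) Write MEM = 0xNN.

MEM = 0x4f

prologue: push r1 → mem[0x8a]=0x4f, sp=0x8a
prologue: push r4 → mem[0x89]=0x41, sp=0x89
body[0] add  r6, r0, r1 → r6=0xe0
body[1] xor  r4, r0, r2 → r4=0xb7
body[2] sub  r4, r2, #9 → r4=0x1d
body[3] sub  r1, r0, r3 → r1=0x24
body[4] sub  r5, r4, #35 → r5=0xfa
body[5] sub  r4, r1, #5 → r4=0x1f
body[6] add  r0, r1, #44 → r0=0x50
epilogue: pop r4=0x41, sp=0x8a
epilogue: pop r1=0x4f, sp=0x8b
prologue pushed ['r1', 'r4'] at ['0x8a', '0x89']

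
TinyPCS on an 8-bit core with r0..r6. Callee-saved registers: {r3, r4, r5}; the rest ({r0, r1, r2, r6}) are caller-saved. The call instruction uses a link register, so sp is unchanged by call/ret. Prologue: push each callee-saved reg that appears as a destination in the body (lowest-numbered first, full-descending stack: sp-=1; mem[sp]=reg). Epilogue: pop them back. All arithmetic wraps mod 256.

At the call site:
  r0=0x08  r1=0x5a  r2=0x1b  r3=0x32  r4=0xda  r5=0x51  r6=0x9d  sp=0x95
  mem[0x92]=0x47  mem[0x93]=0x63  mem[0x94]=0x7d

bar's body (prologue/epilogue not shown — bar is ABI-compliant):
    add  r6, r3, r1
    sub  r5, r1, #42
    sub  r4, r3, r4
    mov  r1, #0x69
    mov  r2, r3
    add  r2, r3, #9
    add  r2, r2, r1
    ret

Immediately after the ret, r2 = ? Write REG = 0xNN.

REG = 0xa4

prologue: push r4 → mem[0x94]=0xda, sp=0x94
prologue: push r5 → mem[0x93]=0x51, sp=0x93
body[0] add  r6, r3, r1 → r6=0x8c
body[1] sub  r5, r1, #42 → r5=0x30
body[2] sub  r4, r3, r4 → r4=0x58
body[3] mov  r1, #0x69 → r1=0x69
body[4] mov  r2, r3 → r2=0x32
body[5] add  r2, r3, #9 → r2=0x3b
body[6] add  r2, r2, r1 → r2=0xa4
epilogue: pop r5=0x51, sp=0x94
epilogue: pop r4=0xda, sp=0x95
r2 is caller-saved → body value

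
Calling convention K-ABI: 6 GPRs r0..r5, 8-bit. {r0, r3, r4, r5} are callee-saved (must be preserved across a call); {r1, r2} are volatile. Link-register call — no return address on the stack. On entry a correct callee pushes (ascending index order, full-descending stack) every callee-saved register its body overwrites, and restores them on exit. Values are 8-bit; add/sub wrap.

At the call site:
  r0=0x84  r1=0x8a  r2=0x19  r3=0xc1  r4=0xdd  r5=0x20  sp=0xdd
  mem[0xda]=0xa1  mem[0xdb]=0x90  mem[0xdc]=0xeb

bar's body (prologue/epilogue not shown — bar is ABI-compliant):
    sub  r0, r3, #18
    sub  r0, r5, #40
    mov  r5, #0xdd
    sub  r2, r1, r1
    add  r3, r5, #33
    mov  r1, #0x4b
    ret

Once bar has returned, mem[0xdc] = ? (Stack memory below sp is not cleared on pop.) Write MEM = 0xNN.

MEM = 0x84

prologue: push r0 -> mem[0xdc]=0x84, sp=0xdc
prologue: push r3 -> mem[0xdb]=0xc1, sp=0xdb
prologue: push r5 -> mem[0xda]=0x20, sp=0xda
body[0] sub  r0, r3, #18 -> r0=0xaf
body[1] sub  r0, r5, #40 -> r0=0xf8
body[2] mov  r5, #0xdd -> r5=0xdd
body[3] sub  r2, r1, r1 -> r2=0x00
body[4] add  r3, r5, #33 -> r3=0xfe
body[5] mov  r1, #0x4b -> r1=0x4b
epilogue: pop r5=0x20, sp=0xdb
epilogue: pop r3=0xc1, sp=0xdc
epilogue: pop r0=0x84, sp=0xdd
prologue pushed ['r0', 'r3', 'r5'] at ['0xdc', '0xdb', '0xda']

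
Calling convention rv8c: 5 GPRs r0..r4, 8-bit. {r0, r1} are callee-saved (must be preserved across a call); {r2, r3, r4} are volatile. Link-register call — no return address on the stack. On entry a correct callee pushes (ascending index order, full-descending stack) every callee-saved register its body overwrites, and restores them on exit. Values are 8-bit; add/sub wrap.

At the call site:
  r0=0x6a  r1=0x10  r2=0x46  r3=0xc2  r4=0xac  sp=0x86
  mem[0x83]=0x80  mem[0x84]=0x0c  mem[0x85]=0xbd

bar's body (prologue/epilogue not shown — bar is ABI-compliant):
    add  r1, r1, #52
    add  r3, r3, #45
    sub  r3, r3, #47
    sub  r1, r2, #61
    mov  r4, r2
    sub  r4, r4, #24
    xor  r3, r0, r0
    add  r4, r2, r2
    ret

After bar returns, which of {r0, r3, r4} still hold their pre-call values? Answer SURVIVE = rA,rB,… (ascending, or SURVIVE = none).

prologue: push r1 → mem[0x85]=0x10, sp=0x85
body[0] add  r1, r1, #52 → r1=0x44
body[1] add  r3, r3, #45 → r3=0xef
body[2] sub  r3, r3, #47 → r3=0xc0
body[3] sub  r1, r2, #61 → r1=0x09
body[4] mov  r4, r2 → r4=0x46
body[5] sub  r4, r4, #24 → r4=0x2e
body[6] xor  r3, r0, r0 → r3=0x00
body[7] add  r4, r2, r2 → r4=0x8c
epilogue: pop r1=0x10, sp=0x86
r0: callee-saved, written=False
r3: caller-saved, written=True
r4: caller-saved, written=True

SURVIVE = r0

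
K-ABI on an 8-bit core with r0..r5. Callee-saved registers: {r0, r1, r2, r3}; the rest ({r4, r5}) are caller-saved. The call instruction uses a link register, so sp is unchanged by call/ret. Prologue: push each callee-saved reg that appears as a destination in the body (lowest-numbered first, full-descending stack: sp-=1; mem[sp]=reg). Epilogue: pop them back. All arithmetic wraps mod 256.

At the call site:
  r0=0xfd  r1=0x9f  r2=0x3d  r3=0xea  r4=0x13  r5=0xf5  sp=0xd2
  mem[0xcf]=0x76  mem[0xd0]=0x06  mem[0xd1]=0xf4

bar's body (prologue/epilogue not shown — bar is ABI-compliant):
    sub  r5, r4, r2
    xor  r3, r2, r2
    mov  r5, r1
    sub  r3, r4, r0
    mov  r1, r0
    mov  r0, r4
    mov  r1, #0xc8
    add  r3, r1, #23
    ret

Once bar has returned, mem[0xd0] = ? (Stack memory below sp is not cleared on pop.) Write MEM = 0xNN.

prologue: push r0 → mem[0xd1]=0xfd, sp=0xd1
prologue: push r1 → mem[0xd0]=0x9f, sp=0xd0
prologue: push r3 → mem[0xcf]=0xea, sp=0xcf
body[0] sub  r5, r4, r2 → r5=0xd6
body[1] xor  r3, r2, r2 → r3=0x00
body[2] mov  r5, r1 → r5=0x9f
body[3] sub  r3, r4, r0 → r3=0x16
body[4] mov  r1, r0 → r1=0xfd
body[5] mov  r0, r4 → r0=0x13
body[6] mov  r1, #0xc8 → r1=0xc8
body[7] add  r3, r1, #23 → r3=0xdf
epilogue: pop r3=0xea, sp=0xd0
epilogue: pop r1=0x9f, sp=0xd1
epilogue: pop r0=0xfd, sp=0xd2
prologue pushed ['r0', 'r1', 'r3'] at ['0xd1', '0xd0', '0xcf']

MEM = 0x9f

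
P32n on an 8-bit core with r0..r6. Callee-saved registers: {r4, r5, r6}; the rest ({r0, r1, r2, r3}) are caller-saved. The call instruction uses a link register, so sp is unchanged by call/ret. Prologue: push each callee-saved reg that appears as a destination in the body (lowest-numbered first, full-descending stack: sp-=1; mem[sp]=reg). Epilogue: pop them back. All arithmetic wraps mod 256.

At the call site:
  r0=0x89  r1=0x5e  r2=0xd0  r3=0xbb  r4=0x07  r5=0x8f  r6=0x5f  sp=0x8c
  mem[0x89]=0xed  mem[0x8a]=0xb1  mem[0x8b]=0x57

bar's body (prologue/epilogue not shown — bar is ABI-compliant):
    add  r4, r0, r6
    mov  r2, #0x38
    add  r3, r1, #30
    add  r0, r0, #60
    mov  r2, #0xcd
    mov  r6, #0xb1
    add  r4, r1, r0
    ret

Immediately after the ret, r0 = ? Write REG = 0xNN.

REG = 0xc5

prologue: push r4 → mem[0x8b]=0x07, sp=0x8b
prologue: push r6 → mem[0x8a]=0x5f, sp=0x8a
body[0] add  r4, r0, r6 → r4=0xe8
body[1] mov  r2, #0x38 → r2=0x38
body[2] add  r3, r1, #30 → r3=0x7c
body[3] add  r0, r0, #60 → r0=0xc5
body[4] mov  r2, #0xcd → r2=0xcd
body[5] mov  r6, #0xb1 → r6=0xb1
body[6] add  r4, r1, r0 → r4=0x23
epilogue: pop r6=0x5f, sp=0x8b
epilogue: pop r4=0x07, sp=0x8c
r0 is caller-saved → body value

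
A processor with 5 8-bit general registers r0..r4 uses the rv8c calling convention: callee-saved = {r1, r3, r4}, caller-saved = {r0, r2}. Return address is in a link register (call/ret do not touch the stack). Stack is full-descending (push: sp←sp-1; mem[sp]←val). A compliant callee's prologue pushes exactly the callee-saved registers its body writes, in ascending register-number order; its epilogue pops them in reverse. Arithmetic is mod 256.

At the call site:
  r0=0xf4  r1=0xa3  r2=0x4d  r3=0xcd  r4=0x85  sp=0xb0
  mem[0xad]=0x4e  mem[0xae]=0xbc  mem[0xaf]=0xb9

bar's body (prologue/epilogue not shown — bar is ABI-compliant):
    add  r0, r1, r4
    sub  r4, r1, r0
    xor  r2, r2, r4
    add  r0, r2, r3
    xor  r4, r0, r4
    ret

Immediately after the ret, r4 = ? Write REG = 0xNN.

prologue: push r4 → mem[0xaf]=0x85, sp=0xaf
body[0] add  r0, r1, r4 → r0=0x28
body[1] sub  r4, r1, r0 → r4=0x7b
body[2] xor  r2, r2, r4 → r2=0x36
body[3] add  r0, r2, r3 → r0=0x03
body[4] xor  r4, r0, r4 → r4=0x78
epilogue: pop r4=0x85, sp=0xb0
r4 is callee-saved → restored

REG = 0x85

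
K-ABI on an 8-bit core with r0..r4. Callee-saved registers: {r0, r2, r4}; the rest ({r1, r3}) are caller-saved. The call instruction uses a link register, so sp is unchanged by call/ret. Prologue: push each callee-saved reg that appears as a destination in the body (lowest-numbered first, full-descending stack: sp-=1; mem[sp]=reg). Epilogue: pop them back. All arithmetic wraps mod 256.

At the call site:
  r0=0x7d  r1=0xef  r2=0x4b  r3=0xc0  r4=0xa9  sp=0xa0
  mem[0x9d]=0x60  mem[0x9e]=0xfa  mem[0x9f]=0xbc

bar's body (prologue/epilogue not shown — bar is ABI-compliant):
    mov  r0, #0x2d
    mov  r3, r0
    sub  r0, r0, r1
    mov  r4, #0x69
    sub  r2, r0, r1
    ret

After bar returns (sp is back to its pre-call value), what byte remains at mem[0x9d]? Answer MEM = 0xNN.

prologue: push r0 → mem[0x9f]=0x7d, sp=0x9f
prologue: push r2 → mem[0x9e]=0x4b, sp=0x9e
prologue: push r4 → mem[0x9d]=0xa9, sp=0x9d
body[0] mov  r0, #0x2d → r0=0x2d
body[1] mov  r3, r0 → r3=0x2d
body[2] sub  r0, r0, r1 → r0=0x3e
body[3] mov  r4, #0x69 → r4=0x69
body[4] sub  r2, r0, r1 → r2=0x4f
epilogue: pop r4=0xa9, sp=0x9e
epilogue: pop r2=0x4b, sp=0x9f
epilogue: pop r0=0x7d, sp=0xa0
prologue pushed ['r0', 'r2', 'r4'] at ['0x9f', '0x9e', '0x9d']

MEM = 0xa9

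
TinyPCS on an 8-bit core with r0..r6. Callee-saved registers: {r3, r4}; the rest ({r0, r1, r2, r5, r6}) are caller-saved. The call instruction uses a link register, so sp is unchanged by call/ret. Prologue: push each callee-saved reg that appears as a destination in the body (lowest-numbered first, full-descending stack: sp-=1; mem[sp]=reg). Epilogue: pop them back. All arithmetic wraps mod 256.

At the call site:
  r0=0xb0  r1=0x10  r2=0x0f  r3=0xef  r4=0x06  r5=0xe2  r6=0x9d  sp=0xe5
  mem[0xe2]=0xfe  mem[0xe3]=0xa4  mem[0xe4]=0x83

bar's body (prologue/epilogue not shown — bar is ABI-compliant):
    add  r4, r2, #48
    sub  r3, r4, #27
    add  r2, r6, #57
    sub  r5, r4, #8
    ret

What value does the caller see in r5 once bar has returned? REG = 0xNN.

REG = 0x37

prologue: push r3 → mem[0xe4]=0xef, sp=0xe4
prologue: push r4 → mem[0xe3]=0x06, sp=0xe3
body[0] add  r4, r2, #48 → r4=0x3f
body[1] sub  r3, r4, #27 → r3=0x24
body[2] add  r2, r6, #57 → r2=0xd6
body[3] sub  r5, r4, #8 → r5=0x37
epilogue: pop r4=0x06, sp=0xe4
epilogue: pop r3=0xef, sp=0xe5
r5 is caller-saved → body value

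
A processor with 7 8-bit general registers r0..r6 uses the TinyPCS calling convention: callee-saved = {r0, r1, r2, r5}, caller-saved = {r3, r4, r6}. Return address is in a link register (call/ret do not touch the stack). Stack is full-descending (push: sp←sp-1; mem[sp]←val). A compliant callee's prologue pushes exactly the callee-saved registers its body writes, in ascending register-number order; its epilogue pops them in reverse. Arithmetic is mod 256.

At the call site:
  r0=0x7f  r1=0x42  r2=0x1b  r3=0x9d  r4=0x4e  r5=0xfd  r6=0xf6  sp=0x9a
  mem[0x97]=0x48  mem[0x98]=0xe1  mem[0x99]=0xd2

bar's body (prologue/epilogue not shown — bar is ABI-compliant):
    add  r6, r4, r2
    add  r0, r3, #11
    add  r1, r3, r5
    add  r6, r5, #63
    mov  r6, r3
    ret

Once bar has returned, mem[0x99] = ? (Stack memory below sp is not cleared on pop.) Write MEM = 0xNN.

MEM = 0x7f

prologue: push r0 -> mem[0x99]=0x7f, sp=0x99
prologue: push r1 -> mem[0x98]=0x42, sp=0x98
body[0] add  r6, r4, r2 -> r6=0x69
body[1] add  r0, r3, #11 -> r0=0xa8
body[2] add  r1, r3, r5 -> r1=0x9a
body[3] add  r6, r5, #63 -> r6=0x3c
body[4] mov  r6, r3 -> r6=0x9d
epilogue: pop r1=0x42, sp=0x99
epilogue: pop r0=0x7f, sp=0x9a
prologue pushed ['r0', 'r1'] at ['0x99', '0x98']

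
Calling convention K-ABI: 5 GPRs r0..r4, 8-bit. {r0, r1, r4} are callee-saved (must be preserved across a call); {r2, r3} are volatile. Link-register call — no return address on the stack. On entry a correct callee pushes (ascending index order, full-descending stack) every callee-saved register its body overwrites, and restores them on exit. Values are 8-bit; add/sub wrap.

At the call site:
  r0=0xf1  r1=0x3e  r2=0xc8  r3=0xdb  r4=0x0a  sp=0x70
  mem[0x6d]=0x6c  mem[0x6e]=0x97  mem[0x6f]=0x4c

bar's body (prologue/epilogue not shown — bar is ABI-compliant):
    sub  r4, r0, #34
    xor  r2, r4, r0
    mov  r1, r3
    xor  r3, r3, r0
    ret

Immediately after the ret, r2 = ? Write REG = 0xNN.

prologue: push r1 -> mem[0x6f]=0x3e, sp=0x6f
prologue: push r4 -> mem[0x6e]=0x0a, sp=0x6e
body[0] sub  r4, r0, #34 -> r4=0xcf
body[1] xor  r2, r4, r0 -> r2=0x3e
body[2] mov  r1, r3 -> r1=0xdb
body[3] xor  r3, r3, r0 -> r3=0x2a
epilogue: pop r4=0x0a, sp=0x6f
epilogue: pop r1=0x3e, sp=0x70
r2 is caller-saved -> body value

REG = 0x3e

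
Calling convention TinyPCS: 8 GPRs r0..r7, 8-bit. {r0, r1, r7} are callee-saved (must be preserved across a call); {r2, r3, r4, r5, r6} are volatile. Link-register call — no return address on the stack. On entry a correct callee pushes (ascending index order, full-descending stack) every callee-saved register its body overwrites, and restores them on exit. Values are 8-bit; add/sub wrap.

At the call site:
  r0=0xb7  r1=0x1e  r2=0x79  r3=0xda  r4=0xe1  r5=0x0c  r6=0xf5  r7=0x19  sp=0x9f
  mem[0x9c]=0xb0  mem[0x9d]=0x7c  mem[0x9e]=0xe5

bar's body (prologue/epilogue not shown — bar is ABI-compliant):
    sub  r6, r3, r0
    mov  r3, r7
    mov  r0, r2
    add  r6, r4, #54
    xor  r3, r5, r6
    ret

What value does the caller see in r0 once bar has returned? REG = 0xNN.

REG = 0xb7

prologue: push r0 -> mem[0x9e]=0xb7, sp=0x9e
body[0] sub  r6, r3, r0 -> r6=0x23
body[1] mov  r3, r7 -> r3=0x19
body[2] mov  r0, r2 -> r0=0x79
body[3] add  r6, r4, #54 -> r6=0x17
body[4] xor  r3, r5, r6 -> r3=0x1b
epilogue: pop r0=0xb7, sp=0x9f
r0 is callee-saved -> restored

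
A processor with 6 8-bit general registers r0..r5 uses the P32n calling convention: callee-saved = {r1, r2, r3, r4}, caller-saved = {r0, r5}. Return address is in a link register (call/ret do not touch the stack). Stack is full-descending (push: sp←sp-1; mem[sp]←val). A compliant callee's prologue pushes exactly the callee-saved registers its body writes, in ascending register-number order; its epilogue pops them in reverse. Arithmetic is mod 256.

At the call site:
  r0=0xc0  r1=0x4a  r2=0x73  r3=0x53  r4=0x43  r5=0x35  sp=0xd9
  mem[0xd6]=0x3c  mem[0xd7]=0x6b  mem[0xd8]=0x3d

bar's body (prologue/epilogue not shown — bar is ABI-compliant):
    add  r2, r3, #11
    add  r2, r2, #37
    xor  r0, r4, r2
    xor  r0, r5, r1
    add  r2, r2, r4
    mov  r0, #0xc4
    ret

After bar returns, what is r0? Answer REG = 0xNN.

REG = 0xc4

prologue: push r2 → mem[0xd8]=0x73, sp=0xd8
body[0] add  r2, r3, #11 → r2=0x5e
body[1] add  r2, r2, #37 → r2=0x83
body[2] xor  r0, r4, r2 → r0=0xc0
body[3] xor  r0, r5, r1 → r0=0x7f
body[4] add  r2, r2, r4 → r2=0xc6
body[5] mov  r0, #0xc4 → r0=0xc4
epilogue: pop r2=0x73, sp=0xd9
r0 is caller-saved → body value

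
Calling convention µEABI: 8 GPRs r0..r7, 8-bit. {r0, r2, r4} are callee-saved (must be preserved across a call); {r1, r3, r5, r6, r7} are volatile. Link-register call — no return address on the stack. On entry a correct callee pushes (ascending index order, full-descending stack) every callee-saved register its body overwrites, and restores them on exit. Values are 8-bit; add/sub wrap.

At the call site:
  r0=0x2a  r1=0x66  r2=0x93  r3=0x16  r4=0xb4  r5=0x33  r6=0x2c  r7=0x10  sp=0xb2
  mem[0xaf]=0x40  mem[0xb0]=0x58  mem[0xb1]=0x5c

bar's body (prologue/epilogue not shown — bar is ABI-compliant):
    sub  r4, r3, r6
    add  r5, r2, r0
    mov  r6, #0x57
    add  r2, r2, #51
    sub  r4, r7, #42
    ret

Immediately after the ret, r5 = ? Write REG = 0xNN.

REG = 0xbd

prologue: push r2 -> mem[0xb1]=0x93, sp=0xb1
prologue: push r4 -> mem[0xb0]=0xb4, sp=0xb0
body[0] sub  r4, r3, r6 -> r4=0xea
body[1] add  r5, r2, r0 -> r5=0xbd
body[2] mov  r6, #0x57 -> r6=0x57
body[3] add  r2, r2, #51 -> r2=0xc6
body[4] sub  r4, r7, #42 -> r4=0xe6
epilogue: pop r4=0xb4, sp=0xb1
epilogue: pop r2=0x93, sp=0xb2
r5 is caller-saved -> body value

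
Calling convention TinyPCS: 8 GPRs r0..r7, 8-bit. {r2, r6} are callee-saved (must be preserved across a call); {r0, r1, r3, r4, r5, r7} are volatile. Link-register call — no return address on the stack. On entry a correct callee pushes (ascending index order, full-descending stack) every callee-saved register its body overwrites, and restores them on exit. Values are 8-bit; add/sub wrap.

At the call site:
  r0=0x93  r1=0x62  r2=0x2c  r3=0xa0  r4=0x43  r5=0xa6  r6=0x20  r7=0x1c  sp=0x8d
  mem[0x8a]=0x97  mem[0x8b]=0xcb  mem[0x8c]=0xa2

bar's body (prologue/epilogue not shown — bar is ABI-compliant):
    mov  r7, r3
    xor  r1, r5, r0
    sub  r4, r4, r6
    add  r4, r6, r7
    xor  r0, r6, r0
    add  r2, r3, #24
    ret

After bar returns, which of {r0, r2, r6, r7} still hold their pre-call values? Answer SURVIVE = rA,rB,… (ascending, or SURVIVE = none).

prologue: push r2 -> mem[0x8c]=0x2c, sp=0x8c
body[0] mov  r7, r3 -> r7=0xa0
body[1] xor  r1, r5, r0 -> r1=0x35
body[2] sub  r4, r4, r6 -> r4=0x23
body[3] add  r4, r6, r7 -> r4=0xc0
body[4] xor  r0, r6, r0 -> r0=0xb3
body[5] add  r2, r3, #24 -> r2=0xb8
epilogue: pop r2=0x2c, sp=0x8d
r0: caller-saved, written=True
r2: callee-saved, written=True
r6: callee-saved, written=False
r7: caller-saved, written=True

SURVIVE = r2,r6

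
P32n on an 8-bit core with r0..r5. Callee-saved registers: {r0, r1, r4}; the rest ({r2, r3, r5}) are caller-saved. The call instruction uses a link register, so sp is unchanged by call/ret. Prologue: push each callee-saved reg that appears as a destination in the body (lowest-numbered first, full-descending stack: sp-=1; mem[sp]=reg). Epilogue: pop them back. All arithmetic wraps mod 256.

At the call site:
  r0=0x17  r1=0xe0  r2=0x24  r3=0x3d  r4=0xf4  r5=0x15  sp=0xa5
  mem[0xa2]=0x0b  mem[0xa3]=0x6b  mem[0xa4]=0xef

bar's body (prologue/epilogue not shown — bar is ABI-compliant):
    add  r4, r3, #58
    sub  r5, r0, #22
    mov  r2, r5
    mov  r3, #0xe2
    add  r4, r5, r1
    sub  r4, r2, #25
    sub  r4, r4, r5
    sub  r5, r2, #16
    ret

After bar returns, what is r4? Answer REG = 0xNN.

REG = 0xf4

prologue: push r4 → mem[0xa4]=0xf4, sp=0xa4
body[0] add  r4, r3, #58 → r4=0x77
body[1] sub  r5, r0, #22 → r5=0x01
body[2] mov  r2, r5 → r2=0x01
body[3] mov  r3, #0xe2 → r3=0xe2
body[4] add  r4, r5, r1 → r4=0xe1
body[5] sub  r4, r2, #25 → r4=0xe8
body[6] sub  r4, r4, r5 → r4=0xe7
body[7] sub  r5, r2, #16 → r5=0xf1
epilogue: pop r4=0xf4, sp=0xa5
r4 is callee-saved → restored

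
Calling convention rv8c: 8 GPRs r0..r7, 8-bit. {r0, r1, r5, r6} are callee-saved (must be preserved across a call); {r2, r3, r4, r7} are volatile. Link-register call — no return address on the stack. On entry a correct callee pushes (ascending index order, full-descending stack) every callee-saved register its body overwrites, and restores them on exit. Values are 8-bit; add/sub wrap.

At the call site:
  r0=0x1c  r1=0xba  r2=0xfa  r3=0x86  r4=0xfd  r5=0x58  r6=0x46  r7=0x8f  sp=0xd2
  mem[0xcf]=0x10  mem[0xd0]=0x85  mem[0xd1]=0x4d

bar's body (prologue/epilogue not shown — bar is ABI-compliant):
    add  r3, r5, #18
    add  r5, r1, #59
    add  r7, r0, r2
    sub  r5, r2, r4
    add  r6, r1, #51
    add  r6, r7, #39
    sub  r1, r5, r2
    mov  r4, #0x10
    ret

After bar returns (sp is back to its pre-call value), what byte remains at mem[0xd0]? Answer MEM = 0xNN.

prologue: push r1 → mem[0xd1]=0xba, sp=0xd1
prologue: push r5 → mem[0xd0]=0x58, sp=0xd0
prologue: push r6 → mem[0xcf]=0x46, sp=0xcf
body[0] add  r3, r5, #18 → r3=0x6a
body[1] add  r5, r1, #59 → r5=0xf5
body[2] add  r7, r0, r2 → r7=0x16
body[3] sub  r5, r2, r4 → r5=0xfd
body[4] add  r6, r1, #51 → r6=0xed
body[5] add  r6, r7, #39 → r6=0x3d
body[6] sub  r1, r5, r2 → r1=0x03
body[7] mov  r4, #0x10 → r4=0x10
epilogue: pop r6=0x46, sp=0xd0
epilogue: pop r5=0x58, sp=0xd1
epilogue: pop r1=0xba, sp=0xd2
prologue pushed ['r1', 'r5', 'r6'] at ['0xd1', '0xd0', '0xcf']

MEM = 0x58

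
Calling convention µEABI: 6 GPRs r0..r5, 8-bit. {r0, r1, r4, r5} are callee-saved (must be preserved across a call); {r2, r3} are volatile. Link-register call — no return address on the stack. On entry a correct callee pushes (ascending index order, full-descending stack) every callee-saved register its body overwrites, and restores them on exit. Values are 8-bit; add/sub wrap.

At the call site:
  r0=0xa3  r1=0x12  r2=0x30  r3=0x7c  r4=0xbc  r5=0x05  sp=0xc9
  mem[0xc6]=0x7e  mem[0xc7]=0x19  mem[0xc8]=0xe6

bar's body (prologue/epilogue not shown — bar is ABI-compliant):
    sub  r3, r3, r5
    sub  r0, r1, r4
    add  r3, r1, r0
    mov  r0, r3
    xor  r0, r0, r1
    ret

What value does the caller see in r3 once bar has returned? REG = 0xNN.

REG = 0x68

prologue: push r0 → mem[0xc8]=0xa3, sp=0xc8
body[0] sub  r3, r3, r5 → r3=0x77
body[1] sub  r0, r1, r4 → r0=0x56
body[2] add  r3, r1, r0 → r3=0x68
body[3] mov  r0, r3 → r0=0x68
body[4] xor  r0, r0, r1 → r0=0x7a
epilogue: pop r0=0xa3, sp=0xc9
r3 is caller-saved → body value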